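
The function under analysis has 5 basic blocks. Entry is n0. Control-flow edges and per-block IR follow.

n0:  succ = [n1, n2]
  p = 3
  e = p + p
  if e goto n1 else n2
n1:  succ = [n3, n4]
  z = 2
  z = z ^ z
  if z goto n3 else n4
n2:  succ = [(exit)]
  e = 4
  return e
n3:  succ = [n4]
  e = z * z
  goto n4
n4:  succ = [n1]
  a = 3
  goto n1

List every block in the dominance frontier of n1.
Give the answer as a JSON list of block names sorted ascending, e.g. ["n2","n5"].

idom tree: n1←n0 n2←n0 n3←n1 n4←n1
Join-block Dom:
  n1: preds {n0,n4}: {n0} ∩ {n0,n1,n4} = {n0}; idom=n0
  n4: preds {n1,n3}: {n0,n1} ∩ {n0,n1,n3} = {n0,n1}; idom=n1

DF walk-up:
  join n1 pred n0: · stop@n0
  join n1 pred n4: n4→n1 stop@n0
  join n4 pred n1: · stop@n1
  join n4 pred n3: n3 stop@n1
  DF(n0)=∅
  DF(n1)={n1}
  DF(n2)=∅
  DF(n3)={n4}
  DF(n4)={n1}

DF(n1) = ["n1"]

Answer: ["n1"]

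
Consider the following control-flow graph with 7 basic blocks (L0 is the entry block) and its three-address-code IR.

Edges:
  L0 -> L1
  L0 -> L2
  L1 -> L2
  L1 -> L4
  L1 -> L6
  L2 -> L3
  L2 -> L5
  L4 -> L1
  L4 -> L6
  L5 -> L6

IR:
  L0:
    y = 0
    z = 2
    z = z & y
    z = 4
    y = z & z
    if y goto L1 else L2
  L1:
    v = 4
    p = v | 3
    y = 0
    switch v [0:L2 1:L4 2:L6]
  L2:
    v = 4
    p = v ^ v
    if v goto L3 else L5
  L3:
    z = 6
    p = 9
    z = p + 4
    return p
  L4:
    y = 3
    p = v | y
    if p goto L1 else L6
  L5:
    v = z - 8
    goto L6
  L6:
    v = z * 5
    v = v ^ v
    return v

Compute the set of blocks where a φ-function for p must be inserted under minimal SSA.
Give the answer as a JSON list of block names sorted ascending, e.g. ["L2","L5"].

Answer: ["L1", "L2", "L6"]

Working:
idom tree: L1←L0 L2←L0 L3←L2 L4←L1 L5←L2 L6←L0
Join-block Dom:
  L1: preds {L0,L4}: {L0} ∩ {L0,L1,L4} = {L0}; idom=L0
  L2: preds {L0,L1}: {L0} ∩ {L0,L1} = {L0}; idom=L0
  L6: preds {L1,L4,L5}: {L0,L1} ∩ {L0,L1,L4} ∩ {L0,L2,L5} = {L0}; idom=L0

Frontier:
  join L1 pred L0: · stop@L0
  join L1 pred L4: L4→L1 stop@L0
  join L2 pred L0: · stop@L0
  join L2 pred L1: L1 stop@L0
  join L6 pred L1: L1 stop@L0
  join L6 pred L4: L4→L1 stop@L0
  join L6 pred L5: L5→L2 stop@L0
  DF(L0)=∅
  DF(L1)={L1,L2,L6}
  DF(L2)={L6}
  DF(L3)=∅
  DF(L4)={L1,L6}
  DF(L5)={L6}
  DF(L6)=∅

φ for p: defs {L1,L2,L3,L4}
  DF⁺ = {L1,L2,L6}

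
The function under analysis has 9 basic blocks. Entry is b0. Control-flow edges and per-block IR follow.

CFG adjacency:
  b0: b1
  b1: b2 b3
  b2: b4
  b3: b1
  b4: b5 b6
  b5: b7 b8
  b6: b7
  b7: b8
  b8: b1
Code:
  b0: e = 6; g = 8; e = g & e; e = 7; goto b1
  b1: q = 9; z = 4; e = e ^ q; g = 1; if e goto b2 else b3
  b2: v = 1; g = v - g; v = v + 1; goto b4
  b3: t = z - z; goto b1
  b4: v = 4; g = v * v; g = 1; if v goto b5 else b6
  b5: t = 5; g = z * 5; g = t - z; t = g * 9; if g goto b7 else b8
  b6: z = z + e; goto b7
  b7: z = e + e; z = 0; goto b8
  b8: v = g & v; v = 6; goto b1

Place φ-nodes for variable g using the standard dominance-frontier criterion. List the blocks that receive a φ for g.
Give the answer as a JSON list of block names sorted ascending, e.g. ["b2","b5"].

Answer: ["b1", "b7", "b8"]

Derivation:
idom tree: b1←b0 b2←b1 b3←b1 b4←b2 b5←b4 b6←b4 b7←b4 b8←b4
Join-block Dom:
  b1: preds {b0,b3,b8}: {b0} ∩ {b0,b1,b3} ∩ {b0,b1,b2,b4,b8} = {b0}; idom=b0
  b7: preds {b5,b6}: {b0,b1,b2,b4,b5} ∩ {b0,b1,b2,b4,b6} = {b0,b1,b2,b4}; idom=b4
  b8: preds {b5,b7}: {b0,b1,b2,b4,b5} ∩ {b0,b1,b2,b4,b7} = {b0,b1,b2,b4}; idom=b4

Frontier:
  b1←b0: walk · to b0
  b1←b3: walk b3→b1 to b0
  b1←b8: walk b8→b4→b2→b1 to b0
  b7←b5: walk b5 to b4
  b7←b6: walk b6 to b4
  b8←b5: walk b5 to b4
  b8←b7: walk b7 to b4
  b0: DF=∅
  b1: DF={b1}
  b2: DF={b1}
  b3: DF={b1}
  b4: DF={b1}
  b5: DF={b7,b8}
  b6: DF={b7}
  b7: DF={b8}
  b8: DF={b1}

φ for g: defs {b0,b1,b2,b4,b5}
  DF⁺ = {b1,b7,b8}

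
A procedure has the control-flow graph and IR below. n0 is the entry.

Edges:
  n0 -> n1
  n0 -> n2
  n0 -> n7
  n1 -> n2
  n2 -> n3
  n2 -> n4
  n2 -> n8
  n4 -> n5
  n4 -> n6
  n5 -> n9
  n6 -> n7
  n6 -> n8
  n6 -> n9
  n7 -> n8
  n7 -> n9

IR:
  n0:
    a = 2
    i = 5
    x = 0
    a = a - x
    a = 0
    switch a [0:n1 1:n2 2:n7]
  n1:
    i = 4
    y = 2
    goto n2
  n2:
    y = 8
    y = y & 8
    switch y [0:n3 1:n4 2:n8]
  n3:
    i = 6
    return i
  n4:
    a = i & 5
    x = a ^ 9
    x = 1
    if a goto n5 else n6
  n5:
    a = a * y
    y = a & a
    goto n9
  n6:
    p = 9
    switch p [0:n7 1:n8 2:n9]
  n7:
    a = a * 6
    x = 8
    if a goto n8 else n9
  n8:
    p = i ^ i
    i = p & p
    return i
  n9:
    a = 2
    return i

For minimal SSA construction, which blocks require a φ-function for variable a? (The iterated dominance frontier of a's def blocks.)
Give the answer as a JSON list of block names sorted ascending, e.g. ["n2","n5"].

Answer: ["n7", "n8", "n9"]

Derivation:
idom tree: n1←n0 n2←n0 n3←n2 n4←n2 n5←n4 n6←n4 n7←n0 n8←n0 n9←n0
Dom at joins:
  n2: preds {n0,n1}: {n0} ∩ {n0,n1} = {n0}; idom=n0
  n7: preds {n0,n6}: {n0} ∩ {n0,n2,n4,n6} = {n0}; idom=n0
  n8: preds {n2,n6,n7}: {n0,n2} ∩ {n0,n2,n4,n6} ∩ {n0,n7} = {n0}; idom=n0
  n9: preds {n5,n6,n7}: {n0,n2,n4,n5} ∩ {n0,n2,n4,n6} ∩ {n0,n7} = {n0}; idom=n0

Frontier:
  join n2 pred n0: · stop@n0
  join n2 pred n1: n1 stop@n0
  join n7 pred n0: · stop@n0
  join n7 pred n6: n6→n4→n2 stop@n0
  join n8 pred n2: n2 stop@n0
  join n8 pred n6: n6→n4→n2 stop@n0
  join n8 pred n7: n7 stop@n0
  join n9 pred n5: n5→n4→n2 stop@n0
  join n9 pred n6: n6→n4→n2 stop@n0
  join n9 pred n7: n7 stop@n0
  DF(n0)=∅
  DF(n1)={n2}
  DF(n2)={n7,n8,n9}
  DF(n3)=∅
  DF(n4)={n7,n8,n9}
  DF(n5)={n9}
  DF(n6)={n7,n8,n9}
  DF(n7)={n8,n9}
  DF(n8)=∅
  DF(n9)=∅

φ for a: defs {n0,n4,n5,n7,n9}
  DF⁺ = {n7,n8,n9}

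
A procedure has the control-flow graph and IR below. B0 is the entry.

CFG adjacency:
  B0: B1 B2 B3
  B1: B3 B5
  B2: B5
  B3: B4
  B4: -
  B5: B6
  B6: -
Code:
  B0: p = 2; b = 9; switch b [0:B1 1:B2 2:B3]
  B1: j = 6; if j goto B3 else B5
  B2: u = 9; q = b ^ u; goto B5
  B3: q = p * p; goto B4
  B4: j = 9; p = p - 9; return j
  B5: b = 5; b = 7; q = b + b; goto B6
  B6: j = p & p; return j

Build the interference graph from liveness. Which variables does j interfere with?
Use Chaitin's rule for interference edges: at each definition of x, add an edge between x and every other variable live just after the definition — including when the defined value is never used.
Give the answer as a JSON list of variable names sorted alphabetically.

Answer: ["p"]

Working:
Per-block:
  B0: {b,p} / ∅
  B1: {j} / ∅
  B2: {q,u} / {b}
  B3: {q} / {p}
  B4: {j,p} / {p}
  B5: {b,q} / ∅
  B6: {j} / {p}

Liveness:
  B0 li=∅ lo={b,p}
  B1 li={p} lo={p}
  B2 li={b,p} lo={p}
  B3 li={p} lo={p}
  B4 li={p} lo=∅
  B5 li={p} lo={p}
  B6 li={p} lo=∅

Interference:
  b↔{p,u}
  j↔{p}
  p↔{b,j,q,u}
  q↔{p}
  u↔{b,p}

N(j) = ["p"]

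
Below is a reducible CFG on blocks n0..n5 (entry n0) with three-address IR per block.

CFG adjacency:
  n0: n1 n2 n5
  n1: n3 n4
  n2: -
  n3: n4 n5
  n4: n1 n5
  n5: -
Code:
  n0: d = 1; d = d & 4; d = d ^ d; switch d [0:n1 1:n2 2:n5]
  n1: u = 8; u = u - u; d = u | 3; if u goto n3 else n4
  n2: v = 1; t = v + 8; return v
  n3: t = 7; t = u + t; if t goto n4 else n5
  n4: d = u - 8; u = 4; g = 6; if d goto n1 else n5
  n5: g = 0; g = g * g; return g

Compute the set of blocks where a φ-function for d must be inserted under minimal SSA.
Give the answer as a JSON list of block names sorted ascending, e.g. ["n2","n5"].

Answer: ["n1", "n5"]

Working:
idom tree: n1←n0 n2←n0 n3←n1 n4←n1 n5←n0
Dom∩ at merges:
  n1: preds {n0,n4}: {n0} ∩ {n0,n1,n4} = {n0}; idom=n0
  n4: preds {n1,n3}: {n0,n1} ∩ {n0,n1,n3} = {n0,n1}; idom=n1
  n5: preds {n0,n3,n4}: {n0} ∩ {n0,n1,n3} ∩ {n0,n1,n4} = {n0}; idom=n0

DF derivation:
  n1←n0: walk · to n0
  n1←n4: walk n4→n1 to n0
  n4←n1: walk · to n1
  n4←n3: walk n3 to n1
  n5←n0: walk · to n0
  n5←n3: walk n3→n1 to n0
  n5←n4: walk n4→n1 to n0
  n0 → ∅
  n1 → {n1,n5}
  n2 → ∅
  n3 → {n4,n5}
  n4 → {n1,n5}
  n5 → ∅

φ for d: defs {n0,n1,n4}
  DF⁺ = {n1,n5}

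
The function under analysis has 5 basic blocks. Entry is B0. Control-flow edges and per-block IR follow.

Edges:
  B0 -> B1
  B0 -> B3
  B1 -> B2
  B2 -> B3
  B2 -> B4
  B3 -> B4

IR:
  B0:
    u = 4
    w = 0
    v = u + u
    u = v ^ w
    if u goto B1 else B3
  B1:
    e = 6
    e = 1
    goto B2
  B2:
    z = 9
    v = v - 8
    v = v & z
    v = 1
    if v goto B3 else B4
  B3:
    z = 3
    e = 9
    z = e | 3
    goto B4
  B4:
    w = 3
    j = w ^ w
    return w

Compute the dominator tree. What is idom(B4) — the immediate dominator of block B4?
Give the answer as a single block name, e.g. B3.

Answer: B0

Derivation:
idom tree: B1←B0 B2←B1 B3←B0 B4←B0
Dom at joins:
  B3: preds {B0,B2}: {B0} ∩ {B0,B1,B2} = {B0}; idom=B0
  B4: preds {B2,B3}: {B0,B1,B2} ∩ {B0,B3} = {B0}; idom=B0

idom(B4) = B0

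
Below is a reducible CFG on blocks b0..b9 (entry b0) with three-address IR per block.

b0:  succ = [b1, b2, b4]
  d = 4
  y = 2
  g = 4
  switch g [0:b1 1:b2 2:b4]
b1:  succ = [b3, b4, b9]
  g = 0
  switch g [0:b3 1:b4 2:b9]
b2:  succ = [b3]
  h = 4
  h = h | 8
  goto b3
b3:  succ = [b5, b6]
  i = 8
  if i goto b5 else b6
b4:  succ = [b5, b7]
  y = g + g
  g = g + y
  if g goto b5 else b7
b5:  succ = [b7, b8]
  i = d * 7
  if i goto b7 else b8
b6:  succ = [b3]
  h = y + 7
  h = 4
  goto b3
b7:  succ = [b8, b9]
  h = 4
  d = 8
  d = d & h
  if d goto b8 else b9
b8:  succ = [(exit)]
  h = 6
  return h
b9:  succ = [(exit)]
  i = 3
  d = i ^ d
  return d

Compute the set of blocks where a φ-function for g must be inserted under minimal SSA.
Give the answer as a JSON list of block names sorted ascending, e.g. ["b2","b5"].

idom tree: b1←b0 b2←b0 b3←b0 b4←b0 b5←b0 b6←b3 b7←b0 b8←b0 b9←b0
Dom at joins:
  b3: preds {b1,b2,b6}: {b0,b1} ∩ {b0,b2} ∩ {b0,b3,b6} = {b0}; idom=b0
  b4: preds {b0,b1}: {b0} ∩ {b0,b1} = {b0}; idom=b0
  b5: preds {b3,b4}: {b0,b3} ∩ {b0,b4} = {b0}; idom=b0
  b7: preds {b4,b5}: {b0,b4} ∩ {b0,b5} = {b0}; idom=b0
  b8: preds {b5,b7}: {b0,b5} ∩ {b0,b7} = {b0}; idom=b0
  b9: preds {b1,b7}: {b0,b1} ∩ {b0,b7} = {b0}; idom=b0

Frontier:
  join b3 pred b1: b1 stop@b0
  join b3 pred b2: b2 stop@b0
  join b3 pred b6: b6→b3 stop@b0
  join b4 pred b0: · stop@b0
  join b4 pred b1: b1 stop@b0
  join b5 pred b3: b3 stop@b0
  join b5 pred b4: b4 stop@b0
  join b7 pred b4: b4 stop@b0
  join b7 pred b5: b5 stop@b0
  join b8 pred b5: b5 stop@b0
  join b8 pred b7: b7 stop@b0
  join b9 pred b1: b1 stop@b0
  join b9 pred b7: b7 stop@b0
  DF(b0)=∅
  DF(b1)={b3,b4,b9}
  DF(b2)={b3}
  DF(b3)={b3,b5}
  DF(b4)={b5,b7}
  DF(b5)={b7,b8}
  DF(b6)={b3}
  DF(b7)={b8,b9}
  DF(b8)=∅
  DF(b9)=∅

φ for g: defs {b0,b1,b4}
  DF⁺ = {b3,b4,b5,b7,b8,b9}

Answer: ["b3", "b4", "b5", "b7", "b8", "b9"]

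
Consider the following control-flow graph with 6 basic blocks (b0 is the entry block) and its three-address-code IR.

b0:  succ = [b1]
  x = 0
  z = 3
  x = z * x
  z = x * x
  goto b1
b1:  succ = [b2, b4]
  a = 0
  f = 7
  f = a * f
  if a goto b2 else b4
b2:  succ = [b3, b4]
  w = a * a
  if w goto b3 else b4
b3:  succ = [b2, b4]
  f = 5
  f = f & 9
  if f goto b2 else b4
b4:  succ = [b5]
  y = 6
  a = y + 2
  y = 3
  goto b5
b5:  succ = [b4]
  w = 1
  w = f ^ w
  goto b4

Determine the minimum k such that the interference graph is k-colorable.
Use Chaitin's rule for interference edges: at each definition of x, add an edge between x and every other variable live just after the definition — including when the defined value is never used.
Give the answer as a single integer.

Answer: 3

Analysis:
def/use:
  b0: def={x,z} ue=∅
  b1: def={a,f} ue=∅
  b2: def={w} ue={a}
  b3: def={f} ue=∅
  b4: def={a,y} ue=∅
  b5: def={w} ue={f}

Live sets:
  b0 li=∅ lo=∅
  b1 li=∅ lo={a,f}
  b2 li={a,f} lo={a,f}
  b3 li={a} lo={a,f}
  b4 li={f} lo={f}
  b5 li={f} lo={f}

Interfere edges:
  a: {f,w}
  f: {a,w,y}
  w: {a,f}
  x: {z}
  y: {f}
  z: {x}

Registers:
  clique {a,f,w} ⇒ need ≥ 3
  assign a→c1 f→c0 w→c2 x→c0 y→c1 z→c1 — no edge inside a register ⇒ χ ≤ 3
  χ = 3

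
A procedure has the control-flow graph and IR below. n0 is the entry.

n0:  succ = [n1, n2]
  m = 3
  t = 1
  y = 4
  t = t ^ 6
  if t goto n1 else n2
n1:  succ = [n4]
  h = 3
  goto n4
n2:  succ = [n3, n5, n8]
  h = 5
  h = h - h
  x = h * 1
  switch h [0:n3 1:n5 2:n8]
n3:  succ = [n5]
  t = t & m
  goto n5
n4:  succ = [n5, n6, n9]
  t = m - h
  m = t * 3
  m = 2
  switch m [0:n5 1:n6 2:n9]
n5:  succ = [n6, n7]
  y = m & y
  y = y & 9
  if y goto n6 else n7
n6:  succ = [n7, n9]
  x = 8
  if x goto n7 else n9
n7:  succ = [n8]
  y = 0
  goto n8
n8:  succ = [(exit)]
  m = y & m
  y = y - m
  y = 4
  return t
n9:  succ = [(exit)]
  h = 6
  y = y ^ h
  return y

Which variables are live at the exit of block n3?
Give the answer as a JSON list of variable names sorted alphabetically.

Answer: ["m", "t", "y"]

Derivation:
def/use:
  n0: {m,t,y} / ∅
  n1: {h} / ∅
  n2: {h,x} / ∅
  n3: {t} / {m,t}
  n4: {m,t} / {h,m}
  n5: {y} / {m,y}
  n6: {x} / ∅
  n7: {y} / ∅
  n8: {m,y} / {m,t,y}
  n9: {h,y} / {y}

Liveness:
  n0: in=∅ out={m,t,y}
  n1: in={m,y} out={h,m,y}
  n2: in={m,t,y} out={m,t,y}
  n3: in={m,t,y} out={m,t,y}
  n4: in={h,m,y} out={m,t,y}
  n5: in={m,t,y} out={m,t,y}
  n6: in={m,t,y} out={m,t,y}
  n7: in={m,t} out={m,t,y}
  n8: in={m,t,y} out=∅
  n9: in={y} out=∅

live-out(n3) = ["m", "t", "y"]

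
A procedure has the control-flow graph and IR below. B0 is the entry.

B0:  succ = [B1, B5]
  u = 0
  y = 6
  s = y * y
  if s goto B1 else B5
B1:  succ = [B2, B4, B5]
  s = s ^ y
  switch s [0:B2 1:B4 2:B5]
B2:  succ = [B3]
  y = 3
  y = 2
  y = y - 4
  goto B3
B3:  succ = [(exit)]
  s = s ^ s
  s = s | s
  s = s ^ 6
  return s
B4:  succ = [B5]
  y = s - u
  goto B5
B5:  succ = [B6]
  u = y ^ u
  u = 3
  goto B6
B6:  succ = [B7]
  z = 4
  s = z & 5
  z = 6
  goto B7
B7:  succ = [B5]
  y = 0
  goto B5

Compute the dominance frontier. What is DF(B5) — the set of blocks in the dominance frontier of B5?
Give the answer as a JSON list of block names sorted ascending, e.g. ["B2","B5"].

idom tree: B1←B0 B2←B1 B3←B2 B4←B1 B5←B0 B6←B5 B7←B6
Dom∩ at merges:
  B5: preds {B0,B1,B4,B7}: {B0} ∩ {B0,B1} ∩ {B0,B1,B4} ∩ {B0,B5,B6,B7} = {B0}; idom=B0

DF derivation:
  join B5 pred B0: · stop@B0
  join B5 pred B1: B1 stop@B0
  join B5 pred B4: B4→B1 stop@B0
  join B5 pred B7: B7→B6→B5 stop@B0
  B0 → ∅
  B1 → {B5}
  B2 → ∅
  B3 → ∅
  B4 → {B5}
  B5 → {B5}
  B6 → {B5}
  B7 → {B5}

DF(B5) = ["B5"]

Answer: ["B5"]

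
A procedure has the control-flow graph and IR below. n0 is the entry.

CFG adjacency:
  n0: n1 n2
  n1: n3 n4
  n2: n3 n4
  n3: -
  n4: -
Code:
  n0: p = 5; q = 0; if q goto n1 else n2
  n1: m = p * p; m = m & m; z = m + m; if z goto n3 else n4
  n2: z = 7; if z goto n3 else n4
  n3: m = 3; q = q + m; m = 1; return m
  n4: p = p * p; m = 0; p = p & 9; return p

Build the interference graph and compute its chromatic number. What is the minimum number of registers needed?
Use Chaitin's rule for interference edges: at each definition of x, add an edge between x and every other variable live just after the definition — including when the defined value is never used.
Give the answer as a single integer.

def/use:
  n0: {p,q} / ∅
  n1: {m,z} / {p}
  n2: {z} / ∅
  n3: {m,q} / {q}
  n4: {m,p} / {p}

Backward fixpoint:
  n0: in=∅ out={p,q}
  n1: in={p,q} out={p,q}
  n2: in={p,q} out={p,q}
  n3: in={q} out=∅
  n4: in={p} out=∅

Interfere edges:
  m — {p,q}
  p — {m,q,z}
  q — {m,p,z}
  z — {p,q}

Chromatic number:
  lower bound: {m,p,q} mutually conflict ⇒ χ ≥ 3
  assign m→R2 p→R0 q→R1 z→R2 — no edge inside a register ⇒ χ ≤ 3
  χ = 3

Answer: 3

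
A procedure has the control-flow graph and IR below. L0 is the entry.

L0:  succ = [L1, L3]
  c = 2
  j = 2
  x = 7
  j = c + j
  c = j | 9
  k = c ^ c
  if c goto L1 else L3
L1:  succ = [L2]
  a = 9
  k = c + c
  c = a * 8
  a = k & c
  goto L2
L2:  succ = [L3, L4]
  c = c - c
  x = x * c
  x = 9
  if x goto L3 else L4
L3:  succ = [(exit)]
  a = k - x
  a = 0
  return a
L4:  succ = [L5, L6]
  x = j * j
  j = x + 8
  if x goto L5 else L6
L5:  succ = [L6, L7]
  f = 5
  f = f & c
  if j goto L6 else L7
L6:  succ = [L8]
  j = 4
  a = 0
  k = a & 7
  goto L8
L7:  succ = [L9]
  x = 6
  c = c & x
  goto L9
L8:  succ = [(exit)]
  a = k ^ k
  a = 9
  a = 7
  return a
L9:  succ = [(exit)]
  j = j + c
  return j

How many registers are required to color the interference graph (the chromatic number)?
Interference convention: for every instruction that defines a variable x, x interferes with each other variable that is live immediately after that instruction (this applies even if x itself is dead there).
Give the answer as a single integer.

Answer: 5

Working:
Block summaries:
  L0: {c,j,k,x} / ∅
  L1: {a,c,k} / {c}
  L2: {c,x} / {c,x}
  L3: {a} / {k,x}
  L4: {j,x} / {j}
  L5: {f} / {c,j}
  L6: {a,j,k} / ∅
  L7: {c,x} / {c}
  L8: {a} / {k}
  L9: {j} / {c,j}

Liveness:
  L0: in=∅ out={c,j,k,x}
  L1: in={c,j,x} out={c,j,k,x}
  L2: in={c,j,k,x} out={c,j,k,x}
  L3: in={k,x} out=∅
  L4: in={c,j} out={c,j}
  L5: in={c,j} out={c,j}
  L6: in=∅ out={k}
  L7: in={c,j} out={c,j}
  L8: in={k} out=∅
  L9: in={c,j} out=∅

Interfere edges:
  a↔{c,j,k,x}
  c↔{a,f,j,k,x}
  f↔{c,j}
  j↔{a,c,f,k,x}
  k↔{a,c,j,x}
  x↔{a,c,j,k}

Registers:
  {a,c,j,k,x} pairwise interfere (5-clique) ⇒ χ ≥ 5
  assign a→c2 c→c0 f→c2 j→c1 k→c3 x→c4 — no edge inside a register ⇒ χ ≤ 5
  χ = 5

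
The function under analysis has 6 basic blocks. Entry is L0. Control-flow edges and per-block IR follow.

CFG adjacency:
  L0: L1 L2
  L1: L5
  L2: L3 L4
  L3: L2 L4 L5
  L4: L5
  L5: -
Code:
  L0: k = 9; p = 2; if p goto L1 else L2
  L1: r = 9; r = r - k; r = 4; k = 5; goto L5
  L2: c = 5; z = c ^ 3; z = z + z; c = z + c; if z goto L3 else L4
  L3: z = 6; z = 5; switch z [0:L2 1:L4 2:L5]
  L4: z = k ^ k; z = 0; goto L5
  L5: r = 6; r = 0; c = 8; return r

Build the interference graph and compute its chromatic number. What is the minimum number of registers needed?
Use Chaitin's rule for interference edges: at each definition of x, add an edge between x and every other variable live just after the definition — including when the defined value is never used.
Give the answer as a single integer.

Answer: 3

Derivation:
Block summaries:
  L0: def={k,p} ue=∅
  L1: def={k,r} ue={k}
  L2: def={c,z} ue=∅
  L3: def={z} ue=∅
  L4: def={z} ue={k}
  L5: def={c,r} ue=∅

Live sets:
  L0 li=∅ lo={k}
  L1 li={k} lo=∅
  L2 li={k} lo={k}
  L3 li={k} lo={k}
  L4 li={k} lo=∅
  L5 li=∅ lo=∅

Interfere edges:
  c↔{k,r,z}
  k↔{c,p,r,z}
  p↔{k}
  r↔{c,k}
  z↔{c,k}

Registers:
  lower bound: {c,k,r} mutually conflict ⇒ χ ≥ 3
  3-colouring: c0={k}  c1={c,p}  c2={r,z}
  χ = 3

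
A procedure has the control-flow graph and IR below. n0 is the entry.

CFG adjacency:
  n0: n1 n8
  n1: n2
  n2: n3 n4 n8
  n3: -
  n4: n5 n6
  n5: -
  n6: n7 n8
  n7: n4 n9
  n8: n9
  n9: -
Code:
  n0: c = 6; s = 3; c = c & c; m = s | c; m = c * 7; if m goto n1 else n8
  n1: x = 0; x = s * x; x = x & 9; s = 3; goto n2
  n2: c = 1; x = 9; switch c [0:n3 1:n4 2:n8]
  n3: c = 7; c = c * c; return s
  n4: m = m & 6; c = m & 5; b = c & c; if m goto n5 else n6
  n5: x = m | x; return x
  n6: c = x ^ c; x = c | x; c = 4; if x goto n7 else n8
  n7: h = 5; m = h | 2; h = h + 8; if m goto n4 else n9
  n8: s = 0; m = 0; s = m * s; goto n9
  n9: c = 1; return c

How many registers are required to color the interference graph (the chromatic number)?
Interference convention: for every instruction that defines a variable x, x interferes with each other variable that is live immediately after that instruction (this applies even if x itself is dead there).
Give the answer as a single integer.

Per-block:
  n0 def {c,m,s} use ∅
  n1 def {s,x} use {s}
  n2 def {c,x} use ∅
  n3 def {c} use {s}
  n4 def {b,c,m} use {m}
  n5 def {x} use {m,x}
  n6 def {c,x} use {c,x}
  n7 def {h,m} use ∅
  n8 def {m,s} use ∅
  n9 def {c} use ∅

Liveness:
  n0 li=∅ lo={m,s}
  n1 li={m,s} lo={m,s}
  n2 li={m,s} lo={m,s,x}
  n3 li={s} lo=∅
  n4 li={m,x} lo={c,m,x}
  n5 li={m,x} lo=∅
  n6 li={c,x} lo={x}
  n7 li={x} lo={m,x}
  n8 li=∅ lo=∅
  n9 li=∅ lo=∅

Interfere edges:
  b — {c,m,x}
  c — {b,m,s,x}
  h — {m,x}
  m — {b,c,h,s,x}
  s — {c,m,x}
  x — {b,c,h,m,s}

Registers:
  clique {b,c,m,x} ⇒ need ≥ 4
  4-colouring: c0={m}  c1={x}  c2={c,h}  c3={b,s}
  χ = 4

Answer: 4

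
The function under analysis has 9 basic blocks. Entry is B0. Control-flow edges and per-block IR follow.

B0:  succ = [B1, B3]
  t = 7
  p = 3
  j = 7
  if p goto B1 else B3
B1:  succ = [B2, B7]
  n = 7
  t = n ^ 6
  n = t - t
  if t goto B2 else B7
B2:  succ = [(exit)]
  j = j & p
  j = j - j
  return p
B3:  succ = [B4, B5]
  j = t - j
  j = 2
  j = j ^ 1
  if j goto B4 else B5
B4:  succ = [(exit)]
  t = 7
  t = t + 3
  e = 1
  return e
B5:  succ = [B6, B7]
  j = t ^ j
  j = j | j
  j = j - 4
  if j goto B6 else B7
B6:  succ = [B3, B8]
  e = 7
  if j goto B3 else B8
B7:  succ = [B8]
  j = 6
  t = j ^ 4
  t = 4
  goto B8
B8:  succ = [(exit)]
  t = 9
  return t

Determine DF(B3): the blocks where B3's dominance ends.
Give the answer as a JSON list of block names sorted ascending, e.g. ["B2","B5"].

Answer: ["B3", "B7", "B8"]

Analysis:
idom tree: B1←B0 B2←B1 B3←B0 B4←B3 B5←B3 B6←B5 B7←B0 B8←B0
Join-block Dom:
  B3: preds {B0,B6}: {B0} ∩ {B0,B3,B5,B6} = {B0}; idom=B0
  B7: preds {B1,B5}: {B0,B1} ∩ {B0,B3,B5} = {B0}; idom=B0
  B8: preds {B6,B7}: {B0,B3,B5,B6} ∩ {B0,B7} = {B0}; idom=B0

DF derivation:
  B3←B0: walk · to B0
  B3←B6: walk B6→B5→B3 to B0
  B7←B1: walk B1 to B0
  B7←B5: walk B5→B3 to B0
  B8←B6: walk B6→B5→B3 to B0
  B8←B7: walk B7 to B0
  B0: DF=∅
  B1: DF={B7}
  B2: DF=∅
  B3: DF={B3,B7,B8}
  B4: DF=∅
  B5: DF={B3,B7,B8}
  B6: DF={B3,B8}
  B7: DF={B8}
  B8: DF=∅

DF(B3) = ["B3", "B7", "B8"]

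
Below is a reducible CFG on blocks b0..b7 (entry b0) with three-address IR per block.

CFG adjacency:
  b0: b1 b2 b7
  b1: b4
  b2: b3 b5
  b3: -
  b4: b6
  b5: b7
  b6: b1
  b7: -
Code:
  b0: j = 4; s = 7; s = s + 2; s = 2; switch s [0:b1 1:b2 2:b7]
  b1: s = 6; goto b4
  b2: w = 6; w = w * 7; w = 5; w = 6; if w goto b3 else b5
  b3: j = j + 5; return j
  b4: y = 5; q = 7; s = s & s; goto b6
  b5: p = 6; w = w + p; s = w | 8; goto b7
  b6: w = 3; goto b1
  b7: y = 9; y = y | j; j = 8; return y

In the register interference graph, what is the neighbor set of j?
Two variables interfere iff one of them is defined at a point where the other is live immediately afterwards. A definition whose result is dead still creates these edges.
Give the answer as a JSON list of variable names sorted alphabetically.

Answer: ["p", "s", "w", "y"]

Working:
def/use:
  b0: {j,s} / ∅
  b1: {s} / ∅
  b2: {w} / ∅
  b3: {j} / {j}
  b4: {q,s,y} / {s}
  b5: {p,s,w} / {w}
  b6: {w} / ∅
  b7: {j,y} / {j}

Liveness:
  b0 li=∅ lo={j}
  b1 li=∅ lo={s}
  b2 li={j} lo={j,w}
  b3 li={j} lo=∅
  b4 li={s} lo=∅
  b5 li={j,w} lo={j}
  b6 li=∅ lo=∅
  b7 li={j} lo=∅

Conflict graph:
  j↔{p,s,w,y}
  p↔{j,w}
  q↔{s}
  s↔{j,q,y}
  w↔{j,p}
  y↔{j,s}

N(j) = ["p", "s", "w", "y"]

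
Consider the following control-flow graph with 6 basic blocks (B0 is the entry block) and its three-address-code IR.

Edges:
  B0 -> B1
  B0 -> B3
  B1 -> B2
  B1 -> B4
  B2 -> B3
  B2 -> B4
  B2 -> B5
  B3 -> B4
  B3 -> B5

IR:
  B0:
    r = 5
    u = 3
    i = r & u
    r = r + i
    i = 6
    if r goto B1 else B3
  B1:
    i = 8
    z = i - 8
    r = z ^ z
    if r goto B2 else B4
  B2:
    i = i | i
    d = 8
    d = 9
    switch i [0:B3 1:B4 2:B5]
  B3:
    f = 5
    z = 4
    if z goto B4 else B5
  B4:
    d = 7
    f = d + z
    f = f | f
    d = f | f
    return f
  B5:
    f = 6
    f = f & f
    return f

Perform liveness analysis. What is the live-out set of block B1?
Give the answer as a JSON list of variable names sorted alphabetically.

Answer: ["i", "z"]

Derivation:
def/use:
  B0 def {i,r,u} use ∅
  B1 def {i,r,z} use ∅
  B2 def {d,i} use {i}
  B3 def {f,z} use ∅
  B4 def {d,f} use {z}
  B5 def {f} use ∅

Backward fixpoint:
  live B0: ∅→∅
  live B1: ∅→{i,z}
  live B2: {i,z}→{z}
  live B3: ∅→{z}
  live B4: {z}→∅
  live B5: ∅→∅

live-out(B1) = ["i", "z"]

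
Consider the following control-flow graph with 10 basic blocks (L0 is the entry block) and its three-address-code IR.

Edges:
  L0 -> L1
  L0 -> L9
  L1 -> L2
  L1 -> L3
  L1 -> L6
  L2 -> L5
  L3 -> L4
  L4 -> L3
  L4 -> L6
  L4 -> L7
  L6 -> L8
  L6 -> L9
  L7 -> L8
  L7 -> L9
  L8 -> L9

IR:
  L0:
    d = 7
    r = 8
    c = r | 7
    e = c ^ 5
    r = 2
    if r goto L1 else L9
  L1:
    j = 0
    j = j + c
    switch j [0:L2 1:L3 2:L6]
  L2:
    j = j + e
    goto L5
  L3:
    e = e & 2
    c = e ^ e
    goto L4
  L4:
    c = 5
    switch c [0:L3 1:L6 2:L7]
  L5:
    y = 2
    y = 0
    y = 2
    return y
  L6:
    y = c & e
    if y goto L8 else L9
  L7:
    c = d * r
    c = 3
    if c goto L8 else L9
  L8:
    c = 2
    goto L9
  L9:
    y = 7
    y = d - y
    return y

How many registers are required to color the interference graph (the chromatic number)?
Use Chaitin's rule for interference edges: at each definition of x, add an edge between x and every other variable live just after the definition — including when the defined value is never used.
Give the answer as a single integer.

Answer: 5

Derivation:
Block summaries:
  L0: {c,d,e,r} / ∅
  L1: {j} / {c}
  L2: {j} / {e,j}
  L3: {c,e} / {e}
  L4: {c} / ∅
  L5: {y} / ∅
  L6: {y} / {c,e}
  L7: {c} / {d,r}
  L8: {c} / ∅
  L9: {y} / {d}

Backward fixpoint:
  L0 li=∅ lo={c,d,e,r}
  L1 li={c,d,e,r} lo={c,d,e,j,r}
  L2 li={e,j} lo=∅
  L3 li={d,e,r} lo={d,e,r}
  L4 li={d,e,r} lo={c,d,e,r}
  L5 li=∅ lo=∅
  L6 li={c,d,e} lo={d}
  L7 li={d,r} lo={d}
  L8 li={d} lo={d}
  L9 li={d} lo=∅

Interference:
  c↔{d,e,j,r}
  d↔{c,e,j,r,y}
  e↔{c,d,j,r}
  j↔{c,d,e,r}
  r↔{c,d,e,j}
  y↔{d}

Chromatic number:
  clique {c,d,e,j,r} ⇒ need ≥ 5
  5-colouring: r0={d}  r1={c,y}  r2={e}  r3={j}  r4={r}
  χ = 5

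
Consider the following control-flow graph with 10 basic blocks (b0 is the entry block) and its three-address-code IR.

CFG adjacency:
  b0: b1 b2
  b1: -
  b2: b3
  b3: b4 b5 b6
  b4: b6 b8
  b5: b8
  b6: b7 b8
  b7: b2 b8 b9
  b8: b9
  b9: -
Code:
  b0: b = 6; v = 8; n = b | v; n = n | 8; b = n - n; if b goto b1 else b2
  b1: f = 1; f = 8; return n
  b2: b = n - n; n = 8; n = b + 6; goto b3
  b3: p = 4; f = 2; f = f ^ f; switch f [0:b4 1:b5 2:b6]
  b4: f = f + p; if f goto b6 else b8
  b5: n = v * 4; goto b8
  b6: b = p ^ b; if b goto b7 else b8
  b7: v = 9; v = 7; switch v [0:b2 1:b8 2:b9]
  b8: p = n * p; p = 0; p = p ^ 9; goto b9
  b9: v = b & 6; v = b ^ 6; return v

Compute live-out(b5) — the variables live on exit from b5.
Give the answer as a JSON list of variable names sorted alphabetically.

Answer: ["b", "n", "p"]

Working:
Per-block:
  b0: {b,n,v} / ∅
  b1: {f} / {n}
  b2: {b,n} / {n}
  b3: {f,p} / ∅
  b4: {f} / {f,p}
  b5: {n} / {v}
  b6: {b} / {b,p}
  b7: {v} / ∅
  b8: {p} / {n,p}
  b9: {v} / {b}

Live sets:
  b0 li=∅ lo={n,v}
  b1 li={n} lo=∅
  b2 li={n,v} lo={b,n,v}
  b3 li={b,n,v} lo={b,f,n,p,v}
  b4 li={b,f,n,p} lo={b,n,p}
  b5 li={b,p,v} lo={b,n,p}
  b6 li={b,n,p} lo={b,n,p}
  b7 li={b,n,p} lo={b,n,p,v}
  b8 li={b,n,p} lo={b}
  b9 li={b} lo=∅

live-out(b5) = ["b", "n", "p"]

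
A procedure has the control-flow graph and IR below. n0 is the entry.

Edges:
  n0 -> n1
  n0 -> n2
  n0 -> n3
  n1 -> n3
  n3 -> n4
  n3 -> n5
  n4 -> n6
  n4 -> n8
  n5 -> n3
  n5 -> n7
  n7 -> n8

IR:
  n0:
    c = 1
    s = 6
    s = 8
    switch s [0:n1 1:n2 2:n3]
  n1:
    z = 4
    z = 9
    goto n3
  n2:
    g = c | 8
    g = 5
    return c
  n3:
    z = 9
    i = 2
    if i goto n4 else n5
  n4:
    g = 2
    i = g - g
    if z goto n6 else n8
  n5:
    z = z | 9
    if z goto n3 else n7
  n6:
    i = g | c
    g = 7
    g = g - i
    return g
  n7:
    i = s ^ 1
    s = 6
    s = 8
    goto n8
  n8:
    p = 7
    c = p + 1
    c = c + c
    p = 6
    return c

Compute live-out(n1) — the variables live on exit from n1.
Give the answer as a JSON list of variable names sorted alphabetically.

Block summaries:
  n0: {c,s} / ∅
  n1: {z} / ∅
  n2: {g} / {c}
  n3: {i,z} / ∅
  n4: {g,i} / {z}
  n5: {z} / {z}
  n6: {g,i} / {c,g}
  n7: {i,s} / {s}
  n8: {c,p} / ∅

Live sets:
  n0 li=∅ lo={c,s}
  n1 li={c,s} lo={c,s}
  n2 li={c} lo=∅
  n3 li={c,s} lo={c,s,z}
  n4 li={c,z} lo={c,g}
  n5 li={c,s,z} lo={c,s}
  n6 li={c,g} lo=∅
  n7 li={s} lo=∅
  n8 li=∅ lo=∅

live-out(n1) = ["c", "s"]

Answer: ["c", "s"]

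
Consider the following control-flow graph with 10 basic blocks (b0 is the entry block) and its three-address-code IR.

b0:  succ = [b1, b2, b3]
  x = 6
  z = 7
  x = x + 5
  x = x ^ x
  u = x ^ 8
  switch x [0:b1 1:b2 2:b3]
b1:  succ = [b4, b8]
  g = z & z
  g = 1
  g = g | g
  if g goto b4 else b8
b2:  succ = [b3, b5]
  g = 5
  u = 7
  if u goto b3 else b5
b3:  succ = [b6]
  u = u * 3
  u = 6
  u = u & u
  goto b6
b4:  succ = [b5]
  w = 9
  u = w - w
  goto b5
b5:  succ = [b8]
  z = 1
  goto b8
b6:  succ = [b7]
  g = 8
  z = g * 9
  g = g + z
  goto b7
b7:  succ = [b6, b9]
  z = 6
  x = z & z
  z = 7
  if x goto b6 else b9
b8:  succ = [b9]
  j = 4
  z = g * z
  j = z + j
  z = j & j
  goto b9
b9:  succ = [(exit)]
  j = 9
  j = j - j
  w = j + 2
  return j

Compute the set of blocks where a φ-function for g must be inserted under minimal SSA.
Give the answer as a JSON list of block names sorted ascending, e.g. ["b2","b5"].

Answer: ["b3", "b5", "b6", "b8", "b9"]

Derivation:
idom tree: b1←b0 b2←b0 b3←b0 b4←b1 b5←b0 b6←b3 b7←b6 b8←b0 b9←b0
Dom∩ at merges:
  b3: preds {b0,b2}: {b0} ∩ {b0,b2} = {b0}; idom=b0
  b5: preds {b2,b4}: {b0,b2} ∩ {b0,b1,b4} = {b0}; idom=b0
  b6: preds {b3,b7}: {b0,b3} ∩ {b0,b3,b6,b7} = {b0,b3}; idom=b3
  b8: preds {b1,b5}: {b0,b1} ∩ {b0,b5} = {b0}; idom=b0
  b9: preds {b7,b8}: {b0,b3,b6,b7} ∩ {b0,b8} = {b0}; idom=b0

DF derivation:
  join b3 pred b0: · stop@b0
  join b3 pred b2: b2 stop@b0
  join b5 pred b2: b2 stop@b0
  join b5 pred b4: b4→b1 stop@b0
  join b6 pred b3: · stop@b3
  join b6 pred b7: b7→b6 stop@b3
  join b8 pred b1: b1 stop@b0
  join b8 pred b5: b5 stop@b0
  join b9 pred b7: b7→b6→b3 stop@b0
  join b9 pred b8: b8 stop@b0
  DF(b0)=∅
  DF(b1)={b5,b8}
  DF(b2)={b3,b5}
  DF(b3)={b9}
  DF(b4)={b5}
  DF(b5)={b8}
  DF(b6)={b6,b9}
  DF(b7)={b6,b9}
  DF(b8)={b9}
  DF(b9)=∅

φ for g: defs {b1,b2,b6}
  DF⁺ = {b3,b5,b6,b8,b9}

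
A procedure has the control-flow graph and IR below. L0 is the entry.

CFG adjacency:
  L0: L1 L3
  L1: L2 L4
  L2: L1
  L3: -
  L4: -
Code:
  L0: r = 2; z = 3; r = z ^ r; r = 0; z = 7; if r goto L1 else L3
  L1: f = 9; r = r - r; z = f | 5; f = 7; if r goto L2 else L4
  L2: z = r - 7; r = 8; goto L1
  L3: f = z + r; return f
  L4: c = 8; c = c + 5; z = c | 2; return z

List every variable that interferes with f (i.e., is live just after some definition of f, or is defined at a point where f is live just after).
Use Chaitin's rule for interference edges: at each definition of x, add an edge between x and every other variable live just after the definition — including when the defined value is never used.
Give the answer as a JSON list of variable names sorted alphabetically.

Per-block:
  L0: def={r,z} ue=∅
  L1: def={f,r,z} ue={r}
  L2: def={r,z} ue={r}
  L3: def={f} ue={r,z}
  L4: def={c,z} ue=∅

Liveness:
  L0: in=∅ out={r,z}
  L1: in={r} out={r}
  L2: in={r} out={r}
  L3: in={r,z} out=∅
  L4: in=∅ out=∅

Interfere edges:
  c: ∅
  f: {r}
  r: {f,z}
  z: {r}

N(f) = ["r"]

Answer: ["r"]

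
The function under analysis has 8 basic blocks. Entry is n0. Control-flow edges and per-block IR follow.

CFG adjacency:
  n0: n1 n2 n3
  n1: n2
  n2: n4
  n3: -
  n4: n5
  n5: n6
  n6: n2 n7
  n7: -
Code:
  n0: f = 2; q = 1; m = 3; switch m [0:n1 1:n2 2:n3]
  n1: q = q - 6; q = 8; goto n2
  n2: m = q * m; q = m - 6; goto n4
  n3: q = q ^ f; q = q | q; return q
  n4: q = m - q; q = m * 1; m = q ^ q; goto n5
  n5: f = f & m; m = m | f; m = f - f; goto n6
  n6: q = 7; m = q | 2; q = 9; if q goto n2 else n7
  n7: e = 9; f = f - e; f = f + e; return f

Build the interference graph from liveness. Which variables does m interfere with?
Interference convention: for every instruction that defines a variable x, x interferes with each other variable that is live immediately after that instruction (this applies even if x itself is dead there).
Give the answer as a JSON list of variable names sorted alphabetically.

Answer: ["f", "q"]

Working:
def/use:
  n0: {f,m,q} / ∅
  n1: {q} / {q}
  n2: {m,q} / {m,q}
  n3: {q} / {f,q}
  n4: {m,q} / {m,q}
  n5: {f,m} / {f,m}
  n6: {m,q} / ∅
  n7: {e,f} / {f}

Liveness:
  live n0: ∅→{f,m,q}
  live n1: {f,m,q}→{f,m,q}
  live n2: {f,m,q}→{f,m,q}
  live n3: {f,q}→∅
  live n4: {f,m,q}→{f,m}
  live n5: {f,m}→{f}
  live n6: {f}→{f,m,q}
  live n7: {f}→∅

Interference:
  e↔{f}
  f↔{e,m,q}
  m↔{f,q}
  q↔{f,m}

N(m) = ["f", "q"]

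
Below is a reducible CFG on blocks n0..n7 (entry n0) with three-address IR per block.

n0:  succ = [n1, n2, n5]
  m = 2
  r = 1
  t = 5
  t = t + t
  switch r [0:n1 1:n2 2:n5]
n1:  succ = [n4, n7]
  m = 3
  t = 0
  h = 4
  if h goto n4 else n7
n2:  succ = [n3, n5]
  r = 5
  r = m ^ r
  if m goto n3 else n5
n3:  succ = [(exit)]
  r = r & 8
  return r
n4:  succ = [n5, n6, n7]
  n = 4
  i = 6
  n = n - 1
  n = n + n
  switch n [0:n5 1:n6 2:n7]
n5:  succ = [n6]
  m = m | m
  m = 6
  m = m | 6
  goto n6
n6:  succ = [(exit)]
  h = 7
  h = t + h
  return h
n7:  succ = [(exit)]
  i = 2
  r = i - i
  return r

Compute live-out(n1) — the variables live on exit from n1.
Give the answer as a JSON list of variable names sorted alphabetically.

Answer: ["m", "t"]

Derivation:
Block summaries:
  n0: {m,r,t} / ∅
  n1: {h,m,t} / ∅
  n2: {r} / {m}
  n3: {r} / {r}
  n4: {i,n} / ∅
  n5: {m} / {m}
  n6: {h} / {t}
  n7: {i,r} / ∅

Backward fixpoint:
  n0 li=∅ lo={m,t}
  n1 li=∅ lo={m,t}
  n2 li={m,t} lo={m,r,t}
  n3 li={r} lo=∅
  n4 li={m,t} lo={m,t}
  n5 li={m,t} lo={t}
  n6 li={t} lo=∅
  n7 li=∅ lo=∅

live-out(n1) = ["m", "t"]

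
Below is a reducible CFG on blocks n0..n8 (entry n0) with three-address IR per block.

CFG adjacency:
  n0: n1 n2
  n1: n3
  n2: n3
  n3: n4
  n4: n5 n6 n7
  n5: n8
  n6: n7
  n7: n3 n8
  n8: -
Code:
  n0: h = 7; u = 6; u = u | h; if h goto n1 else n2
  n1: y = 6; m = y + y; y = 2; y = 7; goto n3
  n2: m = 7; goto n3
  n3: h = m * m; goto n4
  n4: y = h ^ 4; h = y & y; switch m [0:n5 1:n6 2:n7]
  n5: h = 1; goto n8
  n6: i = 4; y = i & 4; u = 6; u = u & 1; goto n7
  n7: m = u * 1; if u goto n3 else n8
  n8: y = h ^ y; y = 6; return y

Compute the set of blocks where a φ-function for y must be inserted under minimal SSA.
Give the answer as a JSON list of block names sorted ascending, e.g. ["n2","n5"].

Answer: ["n3", "n7", "n8"]

Analysis:
idom tree: n1←n0 n2←n0 n3←n0 n4←n3 n5←n4 n6←n4 n7←n4 n8←n4
Dom∩ at merges:
  n3: preds {n1,n2,n7}: {n0,n1} ∩ {n0,n2} ∩ {n0,n3,n4,n7} = {n0}; idom=n0
  n7: preds {n4,n6}: {n0,n3,n4} ∩ {n0,n3,n4,n6} = {n0,n3,n4}; idom=n4
  n8: preds {n5,n7}: {n0,n3,n4,n5} ∩ {n0,n3,n4,n7} = {n0,n3,n4}; idom=n4

DF walk-up:
  n3←n1: walk n1 to n0
  n3←n2: walk n2 to n0
  n3←n7: walk n7→n4→n3 to n0
  n7←n4: walk · to n4
  n7←n6: walk n6 to n4
  n8←n5: walk n5 to n4
  n8←n7: walk n7 to n4
  DF(n0)=∅
  DF(n1)={n3}
  DF(n2)={n3}
  DF(n3)={n3}
  DF(n4)={n3}
  DF(n5)={n8}
  DF(n6)={n7}
  DF(n7)={n3,n8}
  DF(n8)=∅

φ for y: defs {n1,n4,n6,n8}
  DF⁺ = {n3,n7,n8}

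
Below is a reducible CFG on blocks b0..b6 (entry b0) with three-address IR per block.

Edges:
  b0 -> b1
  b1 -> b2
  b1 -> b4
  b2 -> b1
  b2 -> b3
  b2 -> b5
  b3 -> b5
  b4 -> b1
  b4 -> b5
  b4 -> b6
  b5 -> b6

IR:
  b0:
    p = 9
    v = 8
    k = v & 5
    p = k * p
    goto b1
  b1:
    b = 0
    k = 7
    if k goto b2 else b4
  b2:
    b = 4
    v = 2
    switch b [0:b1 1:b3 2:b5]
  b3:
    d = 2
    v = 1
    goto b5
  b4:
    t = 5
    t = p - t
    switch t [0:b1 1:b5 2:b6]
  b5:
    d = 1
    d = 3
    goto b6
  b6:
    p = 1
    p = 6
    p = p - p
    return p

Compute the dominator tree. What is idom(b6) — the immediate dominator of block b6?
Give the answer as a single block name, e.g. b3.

Answer: b1

Working:
idom tree: b1←b0 b2←b1 b3←b2 b4←b1 b5←b1 b6←b1
Dom∩ at merges:
  b1: preds {b0,b2,b4}: {b0} ∩ {b0,b1,b2} ∩ {b0,b1,b4} = {b0}; idom=b0
  b5: preds {b2,b3,b4}: {b0,b1,b2} ∩ {b0,b1,b2,b3} ∩ {b0,b1,b4} = {b0,b1}; idom=b1
  b6: preds {b4,b5}: {b0,b1,b4} ∩ {b0,b1,b5} = {b0,b1}; idom=b1

idom(b6) = b1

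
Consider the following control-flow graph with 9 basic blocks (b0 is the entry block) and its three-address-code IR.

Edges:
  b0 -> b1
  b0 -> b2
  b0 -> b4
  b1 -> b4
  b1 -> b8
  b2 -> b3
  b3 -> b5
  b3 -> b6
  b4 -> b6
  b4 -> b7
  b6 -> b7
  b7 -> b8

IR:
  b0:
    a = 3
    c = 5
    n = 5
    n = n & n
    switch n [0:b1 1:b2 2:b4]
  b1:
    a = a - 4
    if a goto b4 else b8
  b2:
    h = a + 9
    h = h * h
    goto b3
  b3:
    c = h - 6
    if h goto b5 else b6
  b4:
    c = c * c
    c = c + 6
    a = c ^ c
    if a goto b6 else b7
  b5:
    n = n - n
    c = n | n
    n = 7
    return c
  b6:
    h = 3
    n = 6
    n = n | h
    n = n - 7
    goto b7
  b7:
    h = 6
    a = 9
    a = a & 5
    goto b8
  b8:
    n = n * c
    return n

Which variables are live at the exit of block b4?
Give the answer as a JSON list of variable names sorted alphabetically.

Answer: ["c", "n"]

Analysis:
Per-block:
  b0: {a,c,n} / ∅
  b1: {a} / {a}
  b2: {h} / {a}
  b3: {c} / {h}
  b4: {a,c} / {c}
  b5: {c,n} / {n}
  b6: {h,n} / ∅
  b7: {a,h} / ∅
  b8: {n} / {c,n}

Backward fixpoint:
  b0 li=∅ lo={a,c,n}
  b1 li={a,c,n} lo={c,n}
  b2 li={a,n} lo={h,n}
  b3 li={h,n} lo={c,n}
  b4 li={c,n} lo={c,n}
  b5 li={n} lo=∅
  b6 li={c} lo={c,n}
  b7 li={c,n} lo={c,n}
  b8 li={c,n} lo=∅

live-out(b4) = ["c", "n"]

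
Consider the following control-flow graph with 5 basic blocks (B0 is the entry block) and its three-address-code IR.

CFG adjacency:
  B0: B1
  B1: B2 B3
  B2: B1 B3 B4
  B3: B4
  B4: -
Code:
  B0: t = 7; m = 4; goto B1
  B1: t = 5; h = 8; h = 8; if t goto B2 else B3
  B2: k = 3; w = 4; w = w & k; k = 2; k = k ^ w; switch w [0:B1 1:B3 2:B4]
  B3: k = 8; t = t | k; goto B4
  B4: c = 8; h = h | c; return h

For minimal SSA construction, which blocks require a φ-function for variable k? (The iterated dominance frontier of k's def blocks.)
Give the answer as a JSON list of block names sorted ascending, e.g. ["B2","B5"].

idom tree: B1←B0 B2←B1 B3←B1 B4←B1
Dom∩ at merges:
  B1: preds {B0,B2}: {B0} ∩ {B0,B1,B2} = {B0}; idom=B0
  B3: preds {B1,B2}: {B0,B1} ∩ {B0,B1,B2} = {B0,B1}; idom=B1
  B4: preds {B2,B3}: {B0,B1,B2} ∩ {B0,B1,B3} = {B0,B1}; idom=B1

Frontier:
  B1←B0: walk · to B0
  B1←B2: walk B2→B1 to B0
  B3←B1: walk · to B1
  B3←B2: walk B2 to B1
  B4←B2: walk B2 to B1
  B4←B3: walk B3 to B1
  B0 → ∅
  B1 → {B1}
  B2 → {B1,B3,B4}
  B3 → {B4}
  B4 → ∅

φ for k: defs {B2,B3}
  DF⁺ = {B1,B3,B4}

Answer: ["B1", "B3", "B4"]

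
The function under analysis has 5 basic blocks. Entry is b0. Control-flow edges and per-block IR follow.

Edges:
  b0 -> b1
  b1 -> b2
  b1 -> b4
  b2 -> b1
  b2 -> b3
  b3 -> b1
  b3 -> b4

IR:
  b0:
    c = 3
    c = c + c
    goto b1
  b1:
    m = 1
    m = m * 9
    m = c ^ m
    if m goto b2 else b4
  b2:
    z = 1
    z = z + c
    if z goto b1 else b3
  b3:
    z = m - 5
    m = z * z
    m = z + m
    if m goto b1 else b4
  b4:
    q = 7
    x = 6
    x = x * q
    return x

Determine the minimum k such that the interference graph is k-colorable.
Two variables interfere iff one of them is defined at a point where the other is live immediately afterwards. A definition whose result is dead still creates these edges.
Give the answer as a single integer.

Answer: 3

Analysis:
Per-block:
  b0: def={c} ue=∅
  b1: def={m} ue={c}
  b2: def={z} ue={c}
  b3: def={m,z} ue={m}
  b4: def={q,x} ue=∅

Liveness:
  b0: in=∅ out={c}
  b1: in={c} out={c,m}
  b2: in={c,m} out={c,m}
  b3: in={c,m} out={c}
  b4: in=∅ out=∅

Interference:
  c: {m,z}
  m: {c,z}
  q: {x}
  x: {q}
  z: {c,m}

Registers:
  lower bound: {c,m,z} mutually conflict ⇒ χ ≥ 3
  assign c→r0 m→r1 q→r0 x→r1 z→r2 — no edge inside a register ⇒ χ ≤ 3
  χ = 3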